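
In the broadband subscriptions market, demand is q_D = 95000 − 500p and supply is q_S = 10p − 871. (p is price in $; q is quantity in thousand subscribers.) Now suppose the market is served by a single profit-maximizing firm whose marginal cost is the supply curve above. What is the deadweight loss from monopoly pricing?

In inverse form: demand p = 190 − 0.002q, supply p = 87.1 + 0.1q.
Competitive equilibrium: 190 − 0.002q = 87.1 + 0.1q → q* = 1008.8235, p* = 187.9824.
Marginal revenue: MR = 190 − 0.004q. Set MR = MC: 190 − 0.004q = 87.1 + 0.1q → q_m = 989.4231.
Price p_m = 190 − 0.002·989.4231 = 188.0212; MC(q_m) = 87.1 + 0.1·989.4231 = 186.0423.
Competitive q* = 1008.8235, so Δq = 19.4004; wedge = 188.0212 − 186.0423 = 1.9789.
Deadweight loss = ½ × 19.4004 × 1.9789 = $19.20 thousand.

$19.20 thousand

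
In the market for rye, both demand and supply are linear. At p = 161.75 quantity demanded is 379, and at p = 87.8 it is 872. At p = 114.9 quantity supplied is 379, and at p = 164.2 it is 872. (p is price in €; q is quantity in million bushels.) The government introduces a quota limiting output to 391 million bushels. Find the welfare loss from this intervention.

€3845.645 million

Demand slope = (87.8 − 161.75)/(872 − 379) = −0.15, so p = 218.6 − 0.15q.
Supply slope = (164.2 − 114.9)/(872 − 379) = 0.1, so p = 77 + 0.1q.
Competitive equilibrium: 218.6 − 0.15q = 77 + 0.1q → q* = 566.4, p* = 133.64.
At q = 391: demand price = 218.6 − 0.15·391 = 159.95; supply price = 77 + 0.1·391 = 116.1.
Δq = 566.4 − 391 = 175.4; wedge = 159.95 − 116.1 = 43.85.
Deadweight loss = ½ × 175.4 × 43.85 = €3845.645 million.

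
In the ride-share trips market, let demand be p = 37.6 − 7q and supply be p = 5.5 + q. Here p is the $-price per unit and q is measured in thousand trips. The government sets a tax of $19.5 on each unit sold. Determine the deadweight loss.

Competitive equilibrium: 37.6 − 7q = 5.5 + q → q* = 4.0125, p* = 9.5125.
With the tax, the buyer price exceeds the seller price by 19.5: (37.6 − 7q) − (5.5 + q) = 19.5 → q' = 1.575.
Δq = 4.0125 − 1.575 = 2.4375; the wedge equals the tax, 19.5.
The triangle = ½ × 2.4375 × 19.5 = $23.77 thousand.

$23.77 thousand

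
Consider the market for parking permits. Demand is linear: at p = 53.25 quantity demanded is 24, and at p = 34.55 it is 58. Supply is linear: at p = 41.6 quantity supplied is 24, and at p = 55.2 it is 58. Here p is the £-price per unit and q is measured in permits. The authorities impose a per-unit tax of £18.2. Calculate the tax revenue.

£311.32

Demand slope = (34.55 − 53.25)/(58 − 24) = −0.55, so p = 66.45 − 0.55q.
Supply slope = (55.2 − 41.6)/(58 − 24) = 0.4, so p = 32 + 0.4q.
Competitive equilibrium: 66.45 − 0.55q = 32 + 0.4q → q* = 36.2632, p* = 46.5053.
With the tax, the buyer price exceeds the seller price by 18.2: (66.45 − 0.55q) − (32 + 0.4q) = 18.2 → q' = 17.1053.
Tax revenue = 18.2 × 17.1053 = £311.32.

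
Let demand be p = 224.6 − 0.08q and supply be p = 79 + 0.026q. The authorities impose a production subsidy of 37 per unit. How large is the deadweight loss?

Competitive equilibrium: 224.6 − 0.08q = 79 + 0.026q → q* = 1373.5849, p* = 114.7132.
The subsidy lowers effective supply by 37: p = 42 + 0.026q.
New quantity: 224.6 − 0.08q = 42 + 0.026q → q' = 1722.6415.
Overproduction Δq = 1722.6415 − 1373.5849 = 349.0566; wedge = subsidy = 37.
Deadweight loss = ½ × 349.0566 × 37 = 6457.55.

6457.55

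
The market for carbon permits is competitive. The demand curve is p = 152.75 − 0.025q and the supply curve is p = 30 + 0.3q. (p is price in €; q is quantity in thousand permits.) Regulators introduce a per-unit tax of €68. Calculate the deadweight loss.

€7113.85 thousand

Competitive equilibrium: 152.75 − 0.025q = 30 + 0.3q → q* = 377.6923, p* = 143.3077.
With the tax, the buyer price exceeds the seller price by 68: (152.75 − 0.025q) − (30 + 0.3q) = 68 → q' = 168.4615.
Δq = 377.6923 − 168.4615 = 209.2308; the wedge equals the tax, 68.
The triangle = ½ × 209.2308 × 68 = €7113.85 thousand.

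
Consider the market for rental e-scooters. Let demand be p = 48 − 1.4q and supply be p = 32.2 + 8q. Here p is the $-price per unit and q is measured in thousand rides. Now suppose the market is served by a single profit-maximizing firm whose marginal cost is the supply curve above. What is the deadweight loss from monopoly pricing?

Competitive equilibrium: 48 − 1.4q = 32.2 + 8q → q* = 1.6809, p* = 45.6468.
Marginal revenue: MR = 48 − 2.8q. Set MR = MC: 48 − 2.8q = 32.2 + 8q → q_m = 1.463.
Price p_m = 48 − 1.4·1.463 = 45.9518; MC(q_m) = 32.2 + 8·1.463 = 43.904.
Competitive q* = 1.6809, so Δq = 0.2179; wedge = 45.9518 − 43.904 = 2.0478.
Deadweight loss = ½ × 0.2179 × 2.0478 = $0.22 thousand.

$0.22 thousand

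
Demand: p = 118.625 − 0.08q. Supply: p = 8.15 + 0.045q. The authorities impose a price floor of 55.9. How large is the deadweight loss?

621.72

Competitive equilibrium: 118.625 − 0.08q = 8.15 + 0.045q → q* = 883.8, p* = 47.921.
At the floor p = 55.9, quantity demanded = (118.625 − 55.9)/0.08 = 784.0625.
Sellers' marginal cost at q' = 784.0625: 8.15 + 0.045·784.0625 = 43.4328.
Δq = 883.8 − 784.0625 = 99.7375; wedge = 55.9 − 43.4328 = 12.4672.
Welfare loss = ½ × 99.7375 × 12.4672 = 621.72.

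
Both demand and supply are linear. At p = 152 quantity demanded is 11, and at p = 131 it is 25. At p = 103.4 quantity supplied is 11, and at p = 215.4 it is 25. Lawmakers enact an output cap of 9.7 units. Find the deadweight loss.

Demand slope = (131 − 152)/(25 − 11) = −1.5, so p = 168.5 − 1.5q.
Supply slope = (215.4 − 103.4)/(25 − 11) = 8, so p = 15.4 + 8q.
Competitive equilibrium: 168.5 − 1.5q = 15.4 + 8q → q* = 16.1158, p* = 144.3263.
At q = 9.7: demand price = 168.5 − 1.5·9.7 = 153.95; supply price = 15.4 + 8·9.7 = 93.
Δq = 16.1158 − 9.7 = 6.4158; wedge = 153.95 − 93 = 60.95.
Welfare loss = ½ × 6.4158 × 60.95 = 195.52.

195.52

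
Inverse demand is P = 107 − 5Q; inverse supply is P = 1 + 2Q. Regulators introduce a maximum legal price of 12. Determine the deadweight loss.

325.45

Competitive equilibrium: 107 − 5Q = 1 + 2Q → Q* = 15.1429, P* = 31.2857.
At the ceiling P = 12, quantity supplied = (12 − 1)/2 = 5.5.
Willingness to pay at Q' = 5.5: 107 − 5·5.5 = 79.5.
ΔQ = 15.1429 − 5.5 = 9.6429; wedge = 79.5 − 12 = 67.5.
DWL = ½ × 9.6429 × 67.5 = 325.45.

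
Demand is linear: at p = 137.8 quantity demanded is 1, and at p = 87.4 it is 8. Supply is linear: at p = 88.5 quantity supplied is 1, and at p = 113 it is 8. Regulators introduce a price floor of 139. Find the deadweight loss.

Demand slope = (87.4 − 137.8)/(8 − 1) = −7.2, so p = 145 − 7.2q.
Supply slope = (113 − 88.5)/(8 − 1) = 3.5, so p = 85 + 3.5q.
Competitive equilibrium: 145 − 7.2q = 85 + 3.5q → q* = 5.6075, p* = 104.6262.
At the floor p = 139, quantity demanded = (145 − 139)/7.2 = 0.8333.
Sellers' marginal cost at q' = 0.8333: 85 + 3.5·0.8333 = 87.9166.
Δq = 5.6075 − 0.8333 = 4.7742; wedge = 139 − 87.9166 = 51.0834.
The triangle = ½ × 4.7742 × 51.0834 = 121.94.

121.94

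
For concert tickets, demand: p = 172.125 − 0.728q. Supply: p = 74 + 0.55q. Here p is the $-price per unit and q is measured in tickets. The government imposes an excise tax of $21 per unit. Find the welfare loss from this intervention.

Competitive equilibrium: 172.125 − 0.728q = 74 + 0.55q → q* = 76.78013, p* = 116.22907.
With the tax, the buyer price exceeds the seller price by 21: (172.125 − 0.728q) − (74 + 0.55q) = 21 → q' = 60.3482.
Δq = 76.78013 − 60.3482 = 16.43193; the wedge equals the tax, 21.
Deadweight loss = ½ × 16.43193 × 21 = $172.54.

$172.54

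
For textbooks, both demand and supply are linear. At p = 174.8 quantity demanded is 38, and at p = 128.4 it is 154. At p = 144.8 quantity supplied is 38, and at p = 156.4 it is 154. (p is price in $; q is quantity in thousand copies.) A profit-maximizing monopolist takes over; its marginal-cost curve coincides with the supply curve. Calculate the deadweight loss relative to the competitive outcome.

Demand slope = (128.4 − 174.8)/(154 − 38) = −0.4, so p = 190 − 0.4q.
Supply slope = (156.4 − 144.8)/(154 − 38) = 0.1, so p = 141 + 0.1q.
Competitive equilibrium: 190 − 0.4q = 141 + 0.1q → q* = 98, p* = 150.8.
Marginal revenue: MR = 190 − 0.8q. Set MR = MC: 190 − 0.8q = 141 + 0.1q → q_m = 54.4444.
Price p_m = 190 − 0.4·54.4444 = 168.2222; MC(q_m) = 141 + 0.1·54.4444 = 146.4444.
Competitive q* = 98, so Δq = 43.5556; wedge = 168.2222 − 146.4444 = 21.7778.
The triangle = ½ × 43.5556 × 21.7778 = $474.27 thousand.

$474.27 thousand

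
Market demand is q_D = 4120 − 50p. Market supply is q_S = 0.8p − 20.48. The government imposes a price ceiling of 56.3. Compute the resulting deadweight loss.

In inverse form: demand p = 82.4 − 0.02q, supply p = 25.6 + 1.25q.
Competitive equilibrium: 82.4 − 0.02q = 25.6 + 1.25q → q* = 44.7244, p* = 81.5055.
At the ceiling p = 56.3, quantity supplied = (56.3 − 25.6)/1.25 = 24.56.
Willingness to pay at q' = 24.56: 82.4 − 0.02·24.56 = 81.9088.
Δq = 44.7244 − 24.56 = 20.1644; wedge = 81.9088 − 56.3 = 25.6088.
DWL = ½ × 20.1644 × 25.6088 = 258.19.

258.19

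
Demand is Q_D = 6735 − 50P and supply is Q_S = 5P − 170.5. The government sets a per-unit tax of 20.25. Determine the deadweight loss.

In inverse form: demand P = 134.7 − 0.02Q, supply P = 34.1 + 0.2Q.
Competitive equilibrium: 134.7 − 0.02Q = 34.1 + 0.2Q → Q* = 457.2727, P* = 125.5545.
With the tax, the buyer price exceeds the seller price by 20.25: (134.7 − 0.02Q) − (34.1 + 0.2Q) = 20.25 → Q' = 365.2273.
ΔQ = 457.2727 − 365.2273 = 92.0454; the wedge equals the tax, 20.25.
DWL = ½ × 92.0454 × 20.25 = 931.96.

931.96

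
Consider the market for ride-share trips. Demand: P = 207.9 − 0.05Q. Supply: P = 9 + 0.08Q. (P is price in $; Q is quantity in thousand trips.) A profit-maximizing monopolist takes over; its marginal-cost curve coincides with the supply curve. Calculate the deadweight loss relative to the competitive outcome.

Competitive equilibrium: 207.9 − 0.05Q = 9 + 0.08Q → Q* = 1530, P* = 131.4.
Marginal revenue: MR = 207.9 − 0.1Q. Set MR = MC: 207.9 − 0.1Q = 9 + 0.08Q → Q_m = 1105.
Price P_m = 207.9 − 0.05·1105 = 152.65; MC(Q_m) = 9 + 0.08·1105 = 97.4.
Competitive Q* = 1530, so ΔQ = 425; wedge = 152.65 − 97.4 = 55.25.
Deadweight loss = ½ × 425 × 55.25 = $11740.625 thousand.

$11740.625 thousand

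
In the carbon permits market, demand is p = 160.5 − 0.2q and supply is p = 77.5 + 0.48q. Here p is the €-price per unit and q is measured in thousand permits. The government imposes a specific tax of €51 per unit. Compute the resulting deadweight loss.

Competitive equilibrium: 160.5 − 0.2q = 77.5 + 0.48q → q* = 122.0588, p* = 136.0882.
With the tax, the buyer price exceeds the seller price by 51: (160.5 − 0.2q) − (77.5 + 0.48q) = 51 → q' = 47.0588.
Δq = 122.0588 − 47.0588 = 75; the wedge equals the tax, 51.
The triangle = ½ × 75 × 51 = €1912.50 thousand.

€1912.50 thousand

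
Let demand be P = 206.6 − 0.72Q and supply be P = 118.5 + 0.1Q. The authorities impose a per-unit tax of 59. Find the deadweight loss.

Competitive equilibrium: 206.6 − 0.72Q = 118.5 + 0.1Q → Q* = 107.439, P* = 129.2439.
With the tax, the buyer price exceeds the seller price by 59: (206.6 − 0.72Q) − (118.5 + 0.1Q) = 59 → Q' = 35.4878.
ΔQ = 107.439 − 35.4878 = 71.9512; the wedge equals the tax, 59.
Deadweight loss = ½ × 71.9512 × 59 = 2122.56.

2122.56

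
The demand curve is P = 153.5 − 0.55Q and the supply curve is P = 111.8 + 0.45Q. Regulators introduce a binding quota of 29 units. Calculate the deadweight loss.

80.645

Competitive equilibrium: 153.5 − 0.55Q = 111.8 + 0.45Q → Q* = 41.7, P* = 130.565.
At Q = 29: demand price = 153.5 − 0.55·29 = 137.55; supply price = 111.8 + 0.45·29 = 124.85.
ΔQ = 41.7 − 29 = 12.7; wedge = 137.55 − 124.85 = 12.7.
Welfare loss = ½ × 12.7 × 12.7 = 80.645.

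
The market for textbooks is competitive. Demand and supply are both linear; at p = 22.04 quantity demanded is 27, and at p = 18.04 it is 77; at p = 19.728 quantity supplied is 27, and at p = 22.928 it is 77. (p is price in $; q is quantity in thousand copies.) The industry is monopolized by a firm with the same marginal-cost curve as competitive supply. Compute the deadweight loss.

Demand slope = (18.04 − 22.04)/(77 − 27) = −0.08, so p = 24.2 − 0.08q.
Supply slope = (22.928 − 19.728)/(77 − 27) = 0.064, so p = 18 + 0.064q.
Competitive equilibrium: 24.2 − 0.08q = 18 + 0.064q → q* = 43.0556, p* = 20.7556.
Marginal revenue: MR = 24.2 − 0.16q. Set MR = MC: 24.2 − 0.16q = 18 + 0.064q → q_m = 27.6786.
Price p_m = 24.2 − 0.08·27.6786 = 21.9857; MC(q_m) = 18 + 0.064·27.6786 = 19.7714.
Competitive q* = 43.0556, so Δq = 15.377; wedge = 21.9857 − 19.7714 = 2.2143.
Deadweight loss = ½ × 15.377 × 2.2143 = $17.02 thousand.

$17.02 thousand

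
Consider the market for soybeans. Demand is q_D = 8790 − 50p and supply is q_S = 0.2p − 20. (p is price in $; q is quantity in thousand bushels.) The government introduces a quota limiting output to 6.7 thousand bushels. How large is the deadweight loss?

In inverse form: demand p = 175.8 − 0.02q, supply p = 100 + 5q.
Competitive equilibrium: 175.8 − 0.02q = 100 + 5q → q* = 15.0996, p* = 175.498.
At q = 6.7: demand price = 175.8 − 0.02·6.7 = 175.666; supply price = 100 + 5·6.7 = 133.5.
Δq = 15.0996 − 6.7 = 8.3996; wedge = 175.666 − 133.5 = 42.166.
Deadweight loss = ½ × 8.3996 × 42.166 = $177.09 thousand.

$177.09 thousand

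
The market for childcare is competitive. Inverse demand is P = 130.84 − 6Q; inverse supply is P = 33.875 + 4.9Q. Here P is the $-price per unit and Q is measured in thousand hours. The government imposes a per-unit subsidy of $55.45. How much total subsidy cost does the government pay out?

$775.36 thousand

Competitive equilibrium: 130.84 − 6Q = 33.875 + 4.9Q → Q* = 8.8959, P* = 77.4648.
The subsidy lowers effective supply by 55.45: P = 4.9Q − 21.575.
New quantity: 130.84 − 6Q = 4.9Q − 21.575 → Q' = 13.983.
Total subsidy cost = 55.45 × 13.983 = $775.36 thousand.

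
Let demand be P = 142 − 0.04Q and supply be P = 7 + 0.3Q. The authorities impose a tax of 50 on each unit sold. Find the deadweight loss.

3676.47

Competitive equilibrium: 142 − 0.04Q = 7 + 0.3Q → Q* = 397.0588, P* = 126.1176.
With the tax, the buyer price exceeds the seller price by 50: (142 − 0.04Q) − (7 + 0.3Q) = 50 → Q' = 250.
ΔQ = 397.0588 − 250 = 147.0588; the wedge equals the tax, 50.
The triangle = ½ × 147.0588 × 50 = 3676.47.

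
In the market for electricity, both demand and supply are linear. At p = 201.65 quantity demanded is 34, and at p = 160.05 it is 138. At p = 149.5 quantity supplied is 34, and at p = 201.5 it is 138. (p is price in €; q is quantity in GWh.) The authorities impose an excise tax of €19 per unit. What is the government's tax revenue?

€1345.83

Demand slope = (160.05 − 201.65)/(138 − 34) = −0.4, so p = 215.25 − 0.4q.
Supply slope = (201.5 − 149.5)/(138 − 34) = 0.5, so p = 132.5 + 0.5q.
Competitive equilibrium: 215.25 − 0.4q = 132.5 + 0.5q → q* = 91.9444, p* = 178.4722.
With the tax, the buyer price exceeds the seller price by 19: (215.25 − 0.4q) − (132.5 + 0.5q) = 19 → q' = 70.8333.
Tax revenue = 19 × 70.8333 = €1345.83.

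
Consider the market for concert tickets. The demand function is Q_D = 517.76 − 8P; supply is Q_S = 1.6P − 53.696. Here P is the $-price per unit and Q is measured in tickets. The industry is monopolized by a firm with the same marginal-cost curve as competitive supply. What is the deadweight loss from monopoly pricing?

In inverse form: demand P = 64.72 − 0.125Q, supply P = 33.56 + 0.625Q.
Competitive equilibrium: 64.72 − 0.125Q = 33.56 + 0.625Q → Q* = 41.5467, P* = 59.5267.
Marginal revenue: MR = 64.72 − 0.25Q. Set MR = MC: 64.72 − 0.25Q = 33.56 + 0.625Q → Q_m = 35.6114.
Price P_m = 64.72 − 0.125·35.6114 = 60.2686; MC(Q_m) = 33.56 + 0.625·35.6114 = 55.8171.
Competitive Q* = 41.5467, so ΔQ = 5.9353; wedge = 60.2686 − 55.8171 = 4.4515.
DWL = ½ × 5.9353 × 4.4515 = $13.21.

$13.21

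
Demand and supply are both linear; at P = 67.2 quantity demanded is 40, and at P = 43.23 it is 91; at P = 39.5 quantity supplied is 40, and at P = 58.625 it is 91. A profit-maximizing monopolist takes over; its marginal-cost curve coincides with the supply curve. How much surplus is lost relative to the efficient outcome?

285.90

Demand slope = (43.23 − 67.2)/(91 − 40) = −0.47, so P = 86 − 0.47Q.
Supply slope = (58.625 − 39.5)/(91 − 40) = 0.375, so P = 24.5 + 0.375Q.
Competitive equilibrium: 86 − 0.47Q = 24.5 + 0.375Q → Q* = 72.7811, P* = 51.7929.
Marginal revenue: MR = 86 − 0.94Q. Set MR = MC: 86 − 0.94Q = 24.5 + 0.375Q → Q_m = 46.7681.
Price P_m = 86 − 0.47·46.7681 = 64.019; MC(Q_m) = 24.5 + 0.375·46.7681 = 42.038.
Competitive Q* = 72.7811, so ΔQ = 26.013; wedge = 64.019 − 42.038 = 21.981.
Deadweight loss = ½ × 26.013 × 21.981 = 285.90.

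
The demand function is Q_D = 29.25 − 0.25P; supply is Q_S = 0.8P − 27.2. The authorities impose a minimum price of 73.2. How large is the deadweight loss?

In inverse form: demand P = 117 − 4Q, supply P = 34 + 1.25Q.
Competitive equilibrium: 117 − 4Q = 34 + 1.25Q → Q* = 15.8095, P* = 53.7619.
At the floor P = 73.2, quantity demanded = (117 − 73.2)/4 = 10.95.
Sellers' marginal cost at Q' = 10.95: 34 + 1.25·10.95 = 47.6875.
ΔQ = 15.8095 − 10.95 = 4.8595; wedge = 73.2 − 47.6875 = 25.5125.
Deadweight loss = ½ × 4.8595 × 25.5125 = 61.99.

61.99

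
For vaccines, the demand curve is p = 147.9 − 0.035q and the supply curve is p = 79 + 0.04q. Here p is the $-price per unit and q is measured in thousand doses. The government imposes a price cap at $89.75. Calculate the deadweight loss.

Competitive equilibrium: 147.9 − 0.035q = 79 + 0.04q → q* = 918.66667, p* = 115.74667.
At the ceiling p = 89.75, quantity supplied = (89.75 − 79)/0.04 = 268.75.
Willingness to pay at q' = 268.75: 147.9 − 0.035·268.75 = 138.49375.
Δq = 918.66667 − 268.75 = 649.91667; wedge = 138.49375 − 89.75 = 48.74375.
DWL = ½ × 649.91667 × 48.74375 = $15839.69 thousand.

$15839.69 thousand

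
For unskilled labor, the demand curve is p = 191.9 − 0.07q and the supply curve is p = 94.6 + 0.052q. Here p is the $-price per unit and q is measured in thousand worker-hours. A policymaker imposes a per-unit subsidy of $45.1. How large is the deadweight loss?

Competitive equilibrium: 191.9 − 0.07q = 94.6 + 0.052q → q* = 797.541, p* = 136.0721.
The subsidy lowers effective supply by 45.1: p = 49.5 + 0.052q.
New quantity: 191.9 − 0.07q = 49.5 + 0.052q → q' = 1167.2131.
Overproduction Δq = 1167.2131 − 797.541 = 369.6721; wedge = subsidy = 45.1.
The triangle = ½ × 369.6721 × 45.1 = $8336.11 thousand.

$8336.11 thousand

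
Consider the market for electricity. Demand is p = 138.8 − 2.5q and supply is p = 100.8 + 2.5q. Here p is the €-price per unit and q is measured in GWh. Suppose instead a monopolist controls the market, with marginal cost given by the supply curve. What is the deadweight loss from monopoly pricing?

€16.04

Competitive equilibrium: 138.8 − 2.5q = 100.8 + 2.5q → q* = 7.6, p* = 119.8.
Marginal revenue: MR = 138.8 − 5q. Set MR = MC: 138.8 − 5q = 100.8 + 2.5q → q_m = 5.0667.
Price p_m = 138.8 − 2.5·5.0667 = 126.1333; MC(q_m) = 100.8 + 2.5·5.0667 = 113.4668.
Competitive q* = 7.6, so Δq = 2.5333; wedge = 126.1333 − 113.4668 = 12.6665.
Deadweight loss = ½ × 2.5333 × 12.6665 = €16.04.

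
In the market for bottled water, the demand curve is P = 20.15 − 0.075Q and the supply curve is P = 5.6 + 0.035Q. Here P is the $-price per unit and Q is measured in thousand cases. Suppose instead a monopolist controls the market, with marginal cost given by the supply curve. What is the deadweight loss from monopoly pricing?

Competitive equilibrium: 20.15 − 0.075Q = 5.6 + 0.035Q → Q* = 132.27273, P* = 10.22955.
Marginal revenue: MR = 20.15 − 0.15Q. Set MR = MC: 20.15 − 0.15Q = 5.6 + 0.035Q → Q_m = 78.64865.
Price P_m = 20.15 − 0.075·78.64865 = 14.25135; MC(Q_m) = 5.6 + 0.035·78.64865 = 8.3527.
Competitive Q* = 132.27273, so ΔQ = 53.62408; wedge = 14.25135 − 8.3527 = 5.89865.
DWL = ½ × 53.62408 × 5.89865 = $158.15 thousand.

$158.15 thousand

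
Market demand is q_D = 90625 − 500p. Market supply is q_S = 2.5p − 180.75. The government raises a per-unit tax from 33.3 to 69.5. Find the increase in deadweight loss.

4628.56

In inverse form: demand p = 181.25 − 0.002q, supply p = 72.3 + 0.4q.
Competitive equilibrium: 181.25 − 0.002q = 72.3 + 0.4q → q* = 271.0199, p* = 180.708.
For a per-unit tax t: Δq = t/0.402, so DWL = ½·t·(t/0.402) = t²/0.804.
At t = 33.3: DWL = 1379.216. At t = 69.5: DWL = 6007.774.
Increase = 6007.774 − 1379.216 = 4628.56.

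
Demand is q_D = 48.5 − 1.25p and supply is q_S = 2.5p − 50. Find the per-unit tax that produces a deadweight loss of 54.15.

In inverse form: demand p = 38.8 − 0.8q, supply p = 20 + 0.4q.
Competitive equilibrium: 38.8 − 0.8q = 20 + 0.4q → q* = 15.6667, p* = 26.2667.
A tax t gives Δq = t/1.2 and wedge t, so DWL = t²/2.4.
t²/2.4 = 54.15 → t² = 129.96 → t = 11.4.

11.4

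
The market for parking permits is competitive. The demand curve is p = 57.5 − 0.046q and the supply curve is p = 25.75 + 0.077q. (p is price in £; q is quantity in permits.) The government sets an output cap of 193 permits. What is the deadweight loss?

Competitive equilibrium: 57.5 − 0.046q = 25.75 + 0.077q → q* = 258.1301, p* = 45.626.
At q = 193: demand price = 57.5 − 0.046·193 = 48.622; supply price = 25.75 + 0.077·193 = 40.611.
Δq = 258.1301 − 193 = 65.1301; wedge = 48.622 − 40.611 = 8.011.
DWL = ½ × 65.1301 × 8.011 = £260.88.

£260.88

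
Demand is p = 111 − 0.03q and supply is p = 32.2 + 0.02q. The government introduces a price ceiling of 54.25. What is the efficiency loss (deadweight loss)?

5605.06

Competitive equilibrium: 111 − 0.03q = 32.2 + 0.02q → q* = 1576, p* = 63.72.
At the ceiling p = 54.25, quantity supplied = (54.25 − 32.2)/0.02 = 1102.5.
Willingness to pay at q' = 1102.5: 111 − 0.03·1102.5 = 77.925.
Δq = 1576 − 1102.5 = 473.5; wedge = 77.925 − 54.25 = 23.675.
Deadweight loss = ½ × 473.5 × 23.675 = 5605.06.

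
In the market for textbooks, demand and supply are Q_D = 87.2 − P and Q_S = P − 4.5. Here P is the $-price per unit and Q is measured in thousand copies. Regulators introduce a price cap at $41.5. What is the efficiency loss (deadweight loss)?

In inverse form: demand P = 87.2 − Q, supply P = 4.5 + Q.
Competitive equilibrium: 87.2 − Q = 4.5 + Q → Q* = 41.35, P* = 45.85.
At the ceiling P = 41.5, quantity supplied = (41.5 − 4.5)/1 = 37.
Willingness to pay at Q' = 37: 87.2 − 1·37 = 50.2.
ΔQ = 41.35 − 37 = 4.35; wedge = 50.2 − 41.5 = 8.7.
Deadweight loss = ½ × 4.35 × 8.7 = $18.92 thousand.

$18.92 thousand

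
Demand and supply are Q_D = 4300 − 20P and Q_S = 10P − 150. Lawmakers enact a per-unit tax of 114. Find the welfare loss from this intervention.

In inverse form: demand P = 215 − 0.05Q, supply P = 15 + 0.1Q.
Competitive equilibrium: 215 − 0.05Q = 15 + 0.1Q → Q* = 1333.3333, P* = 148.3333.
With the tax, the buyer price exceeds the seller price by 114: (215 − 0.05Q) − (15 + 0.1Q) = 114 → Q' = 573.3333.
ΔQ = 1333.3333 − 573.3333 = 760; the wedge equals the tax, 114.
The triangle = ½ × 760 × 114 = 43320.

43320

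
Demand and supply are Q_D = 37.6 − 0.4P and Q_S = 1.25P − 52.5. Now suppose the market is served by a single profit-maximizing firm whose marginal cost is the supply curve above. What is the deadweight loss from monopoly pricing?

76.12

In inverse form: demand P = 94 − 2.5Q, supply P = 42 + 0.8Q.
Competitive equilibrium: 94 − 2.5Q = 42 + 0.8Q → Q* = 15.7576, P* = 54.6061.
Marginal revenue: MR = 94 − 5Q. Set MR = MC: 94 − 5Q = 42 + 0.8Q → Q_m = 8.9655.
Price P_m = 94 − 2.5·8.9655 = 71.5863; MC(Q_m) = 42 + 0.8·8.9655 = 49.1724.
Competitive Q* = 15.7576, so ΔQ = 6.7921; wedge = 71.5863 − 49.1724 = 22.4139.
Welfare loss = ½ × 6.7921 × 22.4139 = 76.12.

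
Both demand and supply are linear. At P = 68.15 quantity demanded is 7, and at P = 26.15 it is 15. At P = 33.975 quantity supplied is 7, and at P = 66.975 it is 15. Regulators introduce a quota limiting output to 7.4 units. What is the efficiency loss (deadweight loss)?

49.37

Demand slope = (26.15 − 68.15)/(15 − 7) = −5.25, so P = 104.9 − 5.25Q.
Supply slope = (66.975 − 33.975)/(15 − 7) = 4.125, so P = 5.1 + 4.125Q.
Competitive equilibrium: 104.9 − 5.25Q = 5.1 + 4.125Q → Q* = 10.6453, P* = 49.012.
At Q = 7.4: demand price = 104.9 − 5.25·7.4 = 66.05; supply price = 5.1 + 4.125·7.4 = 35.625.
ΔQ = 10.6453 − 7.4 = 3.2453; wedge = 66.05 − 35.625 = 30.425.
The triangle = ½ × 3.2453 × 30.425 = 49.37.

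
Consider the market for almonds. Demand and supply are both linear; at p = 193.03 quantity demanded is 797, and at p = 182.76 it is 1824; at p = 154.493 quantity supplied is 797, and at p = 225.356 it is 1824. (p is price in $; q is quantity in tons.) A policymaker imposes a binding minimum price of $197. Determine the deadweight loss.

$30924.11

Demand slope = (182.76 − 193.03)/(1824 − 797) = −0.01, so p = 201 − 0.01q.
Supply slope = (225.356 − 154.493)/(1824 − 797) = 0.069, so p = 99.5 + 0.069q.
Competitive equilibrium: 201 − 0.01q = 99.5 + 0.069q → q* = 1284.8101, p* = 188.1519.
At the floor p = 197, quantity demanded = (201 − 197)/0.01 = 400.
Sellers' marginal cost at q' = 400: 99.5 + 0.069·400 = 127.1.
Δq = 1284.8101 − 400 = 884.8101; wedge = 197 − 127.1 = 69.9.
DWL = ½ × 884.8101 × 69.9 = $30924.11.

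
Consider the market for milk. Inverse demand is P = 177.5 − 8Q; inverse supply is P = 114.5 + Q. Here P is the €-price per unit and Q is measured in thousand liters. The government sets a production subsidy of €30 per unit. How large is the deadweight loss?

Competitive equilibrium: 177.5 − 8Q = 114.5 + Q → Q* = 7, P* = 121.5.
The subsidy lowers effective supply by 30: P = 84.5 + Q.
New quantity: 177.5 − 8Q = 84.5 + Q → Q' = 10.3333.
Overproduction ΔQ = 10.3333 − 7 = 3.3333; wedge = subsidy = 30.
Deadweight loss = ½ × 3.3333 × 30 = €50 thousand.

€50 thousand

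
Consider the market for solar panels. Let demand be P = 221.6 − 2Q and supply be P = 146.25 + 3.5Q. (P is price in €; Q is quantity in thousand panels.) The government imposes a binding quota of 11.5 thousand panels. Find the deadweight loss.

Competitive equilibrium: 221.6 − 2Q = 146.25 + 3.5Q → Q* = 13.7, P* = 194.2.
At Q = 11.5: demand price = 221.6 − 2·11.5 = 198.6; supply price = 146.25 + 3.5·11.5 = 186.5.
ΔQ = 13.7 − 11.5 = 2.2; wedge = 198.6 − 186.5 = 12.1.
The triangle = ½ × 2.2 × 12.1 = €13.31 thousand.

€13.31 thousand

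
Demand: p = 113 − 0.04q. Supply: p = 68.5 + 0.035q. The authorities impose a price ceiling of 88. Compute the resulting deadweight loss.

Competitive equilibrium: 113 − 0.04q = 68.5 + 0.035q → q* = 593.3333, p* = 89.2667.
At the ceiling p = 88, quantity supplied = (88 − 68.5)/0.035 = 557.1429.
Willingness to pay at q' = 557.1429: 113 − 0.04·557.1429 = 90.7143.
Δq = 593.3333 − 557.1429 = 36.1904; wedge = 90.7143 − 88 = 2.7143.
DWL = ½ × 36.1904 × 2.7143 = 49.12.

49.12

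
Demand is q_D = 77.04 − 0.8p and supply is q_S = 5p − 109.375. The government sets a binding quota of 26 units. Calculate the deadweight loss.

465.08

In inverse form: demand p = 96.3 − 1.25q, supply p = 21.875 + 0.2q.
Competitive equilibrium: 96.3 − 1.25q = 21.875 + 0.2q → q* = 51.3276, p* = 32.1405.
At q = 26: demand price = 96.3 − 1.25·26 = 63.8; supply price = 21.875 + 0.2·26 = 27.075.
Δq = 51.3276 − 26 = 25.3276; wedge = 63.8 − 27.075 = 36.725.
DWL = ½ × 25.3276 × 36.725 = 465.08.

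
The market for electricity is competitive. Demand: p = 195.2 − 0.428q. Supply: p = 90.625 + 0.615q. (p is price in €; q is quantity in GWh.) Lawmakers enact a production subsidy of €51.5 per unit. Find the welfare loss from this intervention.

Competitive equilibrium: 195.2 − 0.428q = 90.625 + 0.615q → q* = 100.2637, p* = 152.2872.
The subsidy lowers effective supply by 51.5: p = 39.125 + 0.615q.
New quantity: 195.2 − 0.428q = 39.125 + 0.615q → q' = 149.6405.
Overproduction Δq = 149.6405 − 100.2637 = 49.3768; wedge = subsidy = 51.5.
Deadweight loss = ½ × 49.3768 × 51.5 = €1271.45.

€1271.45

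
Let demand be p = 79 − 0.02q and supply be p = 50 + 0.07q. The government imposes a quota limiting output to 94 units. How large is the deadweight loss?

Competitive equilibrium: 79 − 0.02q = 50 + 0.07q → q* = 322.2222, p* = 72.5556.
At q = 94: demand price = 79 − 0.02·94 = 77.12; supply price = 50 + 0.07·94 = 56.58.
Δq = 322.2222 − 94 = 228.2222; wedge = 77.12 − 56.58 = 20.54.
DWL = ½ × 228.2222 × 20.54 = 2343.84.

2343.84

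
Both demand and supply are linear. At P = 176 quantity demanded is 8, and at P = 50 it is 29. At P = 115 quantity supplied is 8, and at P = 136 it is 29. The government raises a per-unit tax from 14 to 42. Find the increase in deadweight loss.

112

Demand slope = (50 − 176)/(29 − 8) = −6, so P = 224 − 6Q.
Supply slope = (136 − 115)/(29 − 8) = 1, so P = 107 + Q.
Competitive equilibrium: 224 − 6Q = 107 + Q → Q* = 16.7143, P* = 123.7143.
For a per-unit tax t: ΔQ = t/7, so DWL = ½·t·(t/7) = t²/14.
At t = 14: DWL = 14. At t = 42: DWL = 126.
Increase = 126 − 14 = 112.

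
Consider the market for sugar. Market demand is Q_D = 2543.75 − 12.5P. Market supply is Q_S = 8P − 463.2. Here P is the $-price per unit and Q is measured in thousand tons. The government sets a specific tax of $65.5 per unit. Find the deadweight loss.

In inverse form: demand P = 203.5 − 0.08Q, supply P = 57.9 + 0.125Q.
Competitive equilibrium: 203.5 − 0.08Q = 57.9 + 0.125Q → Q* = 710.2439, P* = 146.6805.
With the tax, the buyer price exceeds the seller price by 65.5: (203.5 − 0.08Q) − (57.9 + 0.125Q) = 65.5 → Q' = 390.7317.
ΔQ = 710.2439 − 390.7317 = 319.5122; the wedge equals the tax, 65.5.
Welfare loss = ½ × 319.5122 × 65.5 = $10464.02 thousand.

$10464.02 thousand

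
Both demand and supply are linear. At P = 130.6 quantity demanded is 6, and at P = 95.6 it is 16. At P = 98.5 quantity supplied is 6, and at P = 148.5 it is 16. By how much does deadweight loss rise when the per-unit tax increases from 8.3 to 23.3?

27.88

Demand slope = (95.6 − 130.6)/(16 − 6) = −3.5, so P = 151.6 − 3.5Q.
Supply slope = (148.5 − 98.5)/(16 − 6) = 5, so P = 68.5 + 5Q.
Competitive equilibrium: 151.6 − 3.5Q = 68.5 + 5Q → Q* = 9.7765, P* = 117.3824.
For a per-unit tax t: ΔQ = t/8.5, so DWL = ½·t·(t/8.5) = t²/17.
At t = 8.3: DWL = 4.052. At t = 23.3: DWL = 31.935.
Increase = 31.935 − 4.052 = 27.88.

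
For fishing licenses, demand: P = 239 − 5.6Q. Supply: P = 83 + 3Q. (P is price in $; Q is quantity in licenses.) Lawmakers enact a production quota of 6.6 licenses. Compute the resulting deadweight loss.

Competitive equilibrium: 239 − 5.6Q = 83 + 3Q → Q* = 18.1395, P* = 137.4186.
At Q = 6.6: demand price = 239 − 5.6·6.6 = 202.04; supply price = 83 + 3·6.6 = 102.8.
ΔQ = 18.1395 − 6.6 = 11.5395; wedge = 202.04 − 102.8 = 99.24.
The triangle = ½ × 11.5395 × 99.24 = $572.59.

$572.59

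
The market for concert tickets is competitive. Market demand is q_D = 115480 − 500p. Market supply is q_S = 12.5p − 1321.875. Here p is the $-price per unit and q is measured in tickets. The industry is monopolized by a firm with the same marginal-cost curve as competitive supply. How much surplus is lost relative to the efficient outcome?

$54.19

In inverse form: demand p = 230.96 − 0.002q, supply p = 105.75 + 0.08q.
Competitive equilibrium: 230.96 − 0.002q = 105.75 + 0.08q → q* = 1526.9512, p* = 227.9061.
Marginal revenue: MR = 230.96 − 0.004q. Set MR = MC: 230.96 − 0.004q = 105.75 + 0.08q → q_m = 1490.5952.
Price p_m = 230.96 − 0.002·1490.5952 = 227.9788; MC(q_m) = 105.75 + 0.08·1490.5952 = 224.9976.
Competitive q* = 1526.9512, so Δq = 36.356; wedge = 227.9788 − 224.9976 = 2.9812.
Deadweight loss = ½ × 36.356 × 2.9812 = $54.19.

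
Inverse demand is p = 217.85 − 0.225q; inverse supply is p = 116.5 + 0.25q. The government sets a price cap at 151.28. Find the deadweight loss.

1309.30

Competitive equilibrium: 217.85 − 0.225q = 116.5 + 0.25q → q* = 213.3684, p* = 169.8421.
At the ceiling p = 151.28, quantity supplied = (151.28 − 116.5)/0.25 = 139.12.
Willingness to pay at q' = 139.12: 217.85 − 0.225·139.12 = 186.548.
Δq = 213.3684 − 139.12 = 74.2484; wedge = 186.548 − 151.28 = 35.268.
DWL = ½ × 74.2484 × 35.268 = 1309.30.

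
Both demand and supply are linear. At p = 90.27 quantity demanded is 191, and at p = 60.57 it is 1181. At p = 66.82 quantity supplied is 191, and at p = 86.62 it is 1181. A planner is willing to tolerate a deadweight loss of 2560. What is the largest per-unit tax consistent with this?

16

Demand slope = (60.57 − 90.27)/(1181 − 191) = −0.03, so p = 96 − 0.03q.
Supply slope = (86.62 − 66.82)/(1181 − 191) = 0.02, so p = 63 + 0.02q.
Competitive equilibrium: 96 − 0.03q = 63 + 0.02q → q* = 660, p* = 76.2.
A tax t gives Δq = t/0.05 and wedge t, so DWL = t²/0.1.
t²/0.1 = 2560 → t² = 256 → t = 16.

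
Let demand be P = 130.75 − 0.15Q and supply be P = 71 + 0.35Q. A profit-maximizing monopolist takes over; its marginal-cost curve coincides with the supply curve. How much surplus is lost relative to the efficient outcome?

190.12

Competitive equilibrium: 130.75 − 0.15Q = 71 + 0.35Q → Q* = 119.5, P* = 112.825.
Marginal revenue: MR = 130.75 − 0.3Q. Set MR = MC: 130.75 − 0.3Q = 71 + 0.35Q → Q_m = 91.9231.
Price P_m = 130.75 − 0.15·91.9231 = 116.9615; MC(Q_m) = 71 + 0.35·91.9231 = 103.1731.
Competitive Q* = 119.5, so ΔQ = 27.5769; wedge = 116.9615 − 103.1731 = 13.7884.
DWL = ½ × 27.5769 × 13.7884 = 190.12.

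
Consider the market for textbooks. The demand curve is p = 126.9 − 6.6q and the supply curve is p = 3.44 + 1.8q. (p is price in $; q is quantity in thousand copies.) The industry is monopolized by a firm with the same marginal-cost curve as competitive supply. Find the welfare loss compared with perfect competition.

Competitive equilibrium: 126.9 − 6.6q = 3.44 + 1.8q → q* = 14.6976, p* = 29.8957.
Marginal revenue: MR = 126.9 − 13.2q. Set MR = MC: 126.9 − 13.2q = 3.44 + 1.8q → q_m = 8.2307.
Price p_m = 126.9 − 6.6·8.2307 = 72.5774; MC(q_m) = 3.44 + 1.8·8.2307 = 18.2553.
Competitive q* = 14.6976, so Δq = 6.4669; wedge = 72.5774 − 18.2553 = 54.3221.
DWL = ½ × 6.4669 × 54.3221 = $175.65 thousand.

$175.65 thousand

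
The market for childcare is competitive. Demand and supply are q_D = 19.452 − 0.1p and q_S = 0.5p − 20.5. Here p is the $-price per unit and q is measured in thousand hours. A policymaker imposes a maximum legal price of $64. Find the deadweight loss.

In inverse form: demand p = 194.52 − 10q, supply p = 41 + 2q.
Competitive equilibrium: 194.52 − 10q = 41 + 2q → q* = 12.7933, p* = 66.5867.
At the ceiling p = 64, quantity supplied = (64 − 41)/2 = 11.5.
Willingness to pay at q' = 11.5: 194.52 − 10·11.5 = 79.52.
Δq = 12.7933 − 11.5 = 1.2933; wedge = 79.52 − 64 = 15.52.
Welfare loss = ½ × 1.2933 × 15.52 = $10.04 thousand.

$10.04 thousand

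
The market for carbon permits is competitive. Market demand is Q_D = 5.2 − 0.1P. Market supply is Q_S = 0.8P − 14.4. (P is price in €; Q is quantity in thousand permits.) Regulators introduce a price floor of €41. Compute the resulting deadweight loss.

In inverse form: demand P = 52 − 10Q, supply P = 18 + 1.25Q.
Competitive equilibrium: 52 − 10Q = 18 + 1.25Q → Q* = 3.0222, P* = 21.7778.
At the floor P = 41, quantity demanded = (52 − 41)/10 = 1.1.
Sellers' marginal cost at Q' = 1.1: 18 + 1.25·1.1 = 19.375.
ΔQ = 3.0222 − 1.1 = 1.9222; wedge = 41 − 19.375 = 21.625.
DWL = ½ × 1.9222 × 21.625 = €20.78 thousand.

€20.78 thousand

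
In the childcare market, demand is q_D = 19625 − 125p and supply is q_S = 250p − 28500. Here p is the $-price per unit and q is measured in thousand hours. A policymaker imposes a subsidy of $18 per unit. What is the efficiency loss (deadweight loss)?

In inverse form: demand p = 157 − 0.008q, supply p = 114 + 0.004q.
Competitive equilibrium: 157 − 0.008q = 114 + 0.004q → q* = 3583.3333, p* = 128.3333.
The subsidy lowers effective supply by 18: p = 96 + 0.004q.
New quantity: 157 − 0.008q = 96 + 0.004q → q' = 5083.3333.
Overproduction Δq = 5083.3333 − 3583.3333 = 1500; wedge = subsidy = 18.
DWL = ½ × 1500 × 18 = $13500 thousand.

$13500 thousand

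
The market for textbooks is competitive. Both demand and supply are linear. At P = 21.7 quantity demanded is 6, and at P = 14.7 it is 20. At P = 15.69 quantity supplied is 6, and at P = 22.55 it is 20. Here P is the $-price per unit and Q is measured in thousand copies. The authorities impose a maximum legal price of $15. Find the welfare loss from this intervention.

Demand slope = (14.7 − 21.7)/(20 − 6) = −0.5, so P = 24.7 − 0.5Q.
Supply slope = (22.55 − 15.69)/(20 − 6) = 0.49, so P = 12.75 + 0.49Q.
Competitive equilibrium: 24.7 − 0.5Q = 12.75 + 0.49Q → Q* = 12.0707, P* = 18.6646.
At the ceiling P = 15, quantity supplied = (15 − 12.75)/0.49 = 4.5918.
Willingness to pay at Q' = 4.5918: 24.7 − 0.5·4.5918 = 22.4041.
ΔQ = 12.0707 − 4.5918 = 7.4789; wedge = 22.4041 − 15 = 7.4041.
Deadweight loss = ½ × 7.4789 × 7.4041 = $27.69 thousand.

$27.69 thousand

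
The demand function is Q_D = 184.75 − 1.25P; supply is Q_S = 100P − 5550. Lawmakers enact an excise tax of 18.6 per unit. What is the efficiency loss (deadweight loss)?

213.56

In inverse form: demand P = 147.8 − 0.8Q, supply P = 55.5 + 0.01Q.
Competitive equilibrium: 147.8 − 0.8Q = 55.5 + 0.01Q → Q* = 113.95062, P* = 56.63951.
With the tax, the buyer price exceeds the seller price by 18.6: (147.8 − 0.8Q) − (55.5 + 0.01Q) = 18.6 → Q' = 90.98765.
ΔQ = 113.95062 − 90.98765 = 22.96297; the wedge equals the tax, 18.6.
Deadweight loss = ½ × 22.96297 × 18.6 = 213.56.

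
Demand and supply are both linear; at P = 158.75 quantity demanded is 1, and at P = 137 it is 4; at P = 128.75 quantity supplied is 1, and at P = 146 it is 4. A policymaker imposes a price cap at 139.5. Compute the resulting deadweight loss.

1.25

Demand slope = (137 − 158.75)/(4 − 1) = −7.25, so P = 166 − 7.25Q.
Supply slope = (146 − 128.75)/(4 − 1) = 5.75, so P = 123 + 5.75Q.
Competitive equilibrium: 166 − 7.25Q = 123 + 5.75Q → Q* = 3.3077, P* = 142.0192.
At the ceiling P = 139.5, quantity supplied = (139.5 − 123)/5.75 = 2.8696.
Willingness to pay at Q' = 2.8696: 166 − 7.25·2.8696 = 145.1954.
ΔQ = 3.3077 − 2.8696 = 0.4381; wedge = 145.1954 − 139.5 = 5.6954.
Deadweight loss = ½ × 0.4381 × 5.6954 = 1.25.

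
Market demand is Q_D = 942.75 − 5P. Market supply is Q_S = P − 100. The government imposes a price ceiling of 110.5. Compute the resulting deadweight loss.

In inverse form: demand P = 188.55 − 0.2Q, supply P = 100 + Q.
Competitive equilibrium: 188.55 − 0.2Q = 100 + Q → Q* = 73.7917, P* = 173.7917.
At the ceiling P = 110.5, quantity supplied = (110.5 − 100)/1 = 10.5.
Willingness to pay at Q' = 10.5: 188.55 − 0.2·10.5 = 186.45.
ΔQ = 73.7917 − 10.5 = 63.2917; wedge = 186.45 − 110.5 = 75.95.
DWL = ½ × 63.2917 × 75.95 = 2403.50.

2403.50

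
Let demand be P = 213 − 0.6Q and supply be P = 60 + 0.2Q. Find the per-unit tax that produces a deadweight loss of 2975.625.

Competitive equilibrium: 213 − 0.6Q = 60 + 0.2Q → Q* = 191.25, P* = 98.25.
A tax t gives ΔQ = t/0.8 and wedge t, so DWL = t²/1.6.
t²/1.6 = 2975.625 → t² = 4761 → t = 69.

69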